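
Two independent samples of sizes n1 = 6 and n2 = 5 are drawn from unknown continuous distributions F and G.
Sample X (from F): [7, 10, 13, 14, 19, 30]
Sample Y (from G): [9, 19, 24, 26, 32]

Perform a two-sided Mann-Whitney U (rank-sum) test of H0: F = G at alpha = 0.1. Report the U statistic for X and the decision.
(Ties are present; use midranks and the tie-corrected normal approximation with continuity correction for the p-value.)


Step 1: Combine and sort all 11 observations; assign midranks.
sorted (value, group): (7,X), (9,Y), (10,X), (13,X), (14,X), (19,X), (19,Y), (24,Y), (26,Y), (30,X), (32,Y)
ranks: 7->1, 9->2, 10->3, 13->4, 14->5, 19->6.5, 19->6.5, 24->8, 26->9, 30->10, 32->11
Step 2: Rank sum for X: R1 = 1 + 3 + 4 + 5 + 6.5 + 10 = 29.5.
Step 3: U_X = R1 - n1(n1+1)/2 = 29.5 - 6*7/2 = 29.5 - 21 = 8.5.
       U_Y = n1*n2 - U_X = 30 - 8.5 = 21.5.
Step 4: Ties are present, so use the tie-corrected normal approximation (with continuity correction) for the p-value.
Step 5: p-value = 0.272229; compare to alpha = 0.1. fail to reject H0.

U_X = 8.5, p = 0.272229, fail to reject H0 at alpha = 0.1.


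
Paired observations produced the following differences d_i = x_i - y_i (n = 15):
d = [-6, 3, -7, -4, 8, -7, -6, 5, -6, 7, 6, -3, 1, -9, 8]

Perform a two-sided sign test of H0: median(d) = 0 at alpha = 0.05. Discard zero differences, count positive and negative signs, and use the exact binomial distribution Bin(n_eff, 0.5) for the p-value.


Step 1: Discard zero differences. Original n = 15; n_eff = number of nonzero differences = 15.
Nonzero differences (with sign): -6, +3, -7, -4, +8, -7, -6, +5, -6, +7, +6, -3, +1, -9, +8
Step 2: Count signs: positive = 7, negative = 8.
Step 3: Under H0: P(positive) = 0.5, so the number of positives S ~ Bin(15, 0.5).
Step 4: Two-sided exact p-value = sum of Bin(15,0.5) probabilities at or below the observed probability = 1.000000.
Step 5: alpha = 0.05. fail to reject H0.

n_eff = 15, pos = 7, neg = 8, p = 1.000000, fail to reject H0.


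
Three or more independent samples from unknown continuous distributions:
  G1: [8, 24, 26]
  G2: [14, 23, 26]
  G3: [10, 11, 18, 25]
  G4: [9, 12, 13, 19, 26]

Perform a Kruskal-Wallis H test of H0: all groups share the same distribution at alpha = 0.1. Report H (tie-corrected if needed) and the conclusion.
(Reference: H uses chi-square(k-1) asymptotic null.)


Step 1: Combine all N = 15 observations and assign midranks.
sorted (value, group, rank): (8,G1,1), (9,G4,2), (10,G3,3), (11,G3,4), (12,G4,5), (13,G4,6), (14,G2,7), (18,G3,8), (19,G4,9), (23,G2,10), (24,G1,11), (25,G3,12), (26,G1,14), (26,G2,14), (26,G4,14)
Step 2: Sum ranks within each group.
R_1 = 26 (n_1 = 3)
R_2 = 31 (n_2 = 3)
R_3 = 27 (n_3 = 4)
R_4 = 36 (n_4 = 5)
Step 3: H = 12/(N(N+1)) * sum(R_i^2/n_i) - 3(N+1)
     = 12/(15*16) * (26^2/3 + 31^2/3 + 27^2/4 + 36^2/5) - 3*16
     = 0.050000 * 987.117 - 48
     = 1.355833.
Step 4: Ties present; correction factor C = 1 - 24/(15^3 - 15) = 0.992857. Corrected H = 1.355833 / 0.992857 = 1.365588.
Step 5: Under H0, H ~ chi^2(3); p-value = 0.713621.
Step 6: alpha = 0.1. fail to reject H0.

H = 1.3656, df = 3, p = 0.713621, fail to reject H0.


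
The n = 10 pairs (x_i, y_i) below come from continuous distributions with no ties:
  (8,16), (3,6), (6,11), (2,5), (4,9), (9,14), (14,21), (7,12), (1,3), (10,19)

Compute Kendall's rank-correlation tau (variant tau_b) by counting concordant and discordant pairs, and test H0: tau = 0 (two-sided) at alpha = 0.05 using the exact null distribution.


Step 1: Enumerate the 45 unordered pairs (i,j) with i<j and classify each by sign(x_j-x_i) * sign(y_j-y_i).
  (1,2):dx=-5,dy=-10->C; (1,3):dx=-2,dy=-5->C; (1,4):dx=-6,dy=-11->C; (1,5):dx=-4,dy=-7->C
  (1,6):dx=+1,dy=-2->D; (1,7):dx=+6,dy=+5->C; (1,8):dx=-1,dy=-4->C; (1,9):dx=-7,dy=-13->C
  (1,10):dx=+2,dy=+3->C; (2,3):dx=+3,dy=+5->C; (2,4):dx=-1,dy=-1->C; (2,5):dx=+1,dy=+3->C
  (2,6):dx=+6,dy=+8->C; (2,7):dx=+11,dy=+15->C; (2,8):dx=+4,dy=+6->C; (2,9):dx=-2,dy=-3->C
  (2,10):dx=+7,dy=+13->C; (3,4):dx=-4,dy=-6->C; (3,5):dx=-2,dy=-2->C; (3,6):dx=+3,dy=+3->C
  (3,7):dx=+8,dy=+10->C; (3,8):dx=+1,dy=+1->C; (3,9):dx=-5,dy=-8->C; (3,10):dx=+4,dy=+8->C
  (4,5):dx=+2,dy=+4->C; (4,6):dx=+7,dy=+9->C; (4,7):dx=+12,dy=+16->C; (4,8):dx=+5,dy=+7->C
  (4,9):dx=-1,dy=-2->C; (4,10):dx=+8,dy=+14->C; (5,6):dx=+5,dy=+5->C; (5,7):dx=+10,dy=+12->C
  (5,8):dx=+3,dy=+3->C; (5,9):dx=-3,dy=-6->C; (5,10):dx=+6,dy=+10->C; (6,7):dx=+5,dy=+7->C
  (6,8):dx=-2,dy=-2->C; (6,9):dx=-8,dy=-11->C; (6,10):dx=+1,dy=+5->C; (7,8):dx=-7,dy=-9->C
  (7,9):dx=-13,dy=-18->C; (7,10):dx=-4,dy=-2->C; (8,9):dx=-6,dy=-9->C; (8,10):dx=+3,dy=+7->C
  (9,10):dx=+9,dy=+16->C
Step 2: C = 44, D = 1, total pairs = 45.
Step 3: tau = (C - D)/(n(n-1)/2) = (44 - 1)/45 = 0.955556.
Step 4: Exact two-sided p-value (enumerate n! = 3628800 permutations of y under H0): p = 0.000006.
Step 5: alpha = 0.05. reject H0.

tau_b = 0.9556 (C=44, D=1), p = 0.000006, reject H0.


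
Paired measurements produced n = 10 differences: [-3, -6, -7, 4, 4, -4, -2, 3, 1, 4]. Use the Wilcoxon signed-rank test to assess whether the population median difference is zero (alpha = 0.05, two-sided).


Step 1: Drop any zero differences (none here) and take |d_i|.
|d| = [3, 6, 7, 4, 4, 4, 2, 3, 1, 4]
Step 2: Midrank |d_i| (ties get averaged ranks).
ranks: |3|->3.5, |6|->9, |7|->10, |4|->6.5, |4|->6.5, |4|->6.5, |2|->2, |3|->3.5, |1|->1, |4|->6.5
Step 3: Attach original signs; sum ranks with positive sign and with negative sign.
W+ = 6.5 + 6.5 + 3.5 + 1 + 6.5 = 24
W- = 3.5 + 9 + 10 + 6.5 + 2 = 31
(Check: W+ + W- = 55 should equal n(n+1)/2 = 55.)
Step 4: Test statistic W = min(W+, W-) = 24.
Step 5: Ties in |d|, so use the tie-corrected normal approximation.
        E[W] = n(n+1)/4 = 10*11/4 = 27.5.
        Tie groups: |d|=3 (t=2), |d|=4 (t=4); sum(t^3 - t) = 66.
        Var[W] = n(n+1)(2n+1)/24 - sum(t^3-t)/48 = 2310/24 - 66/48 = 94.875.
        z = (W - E[W]) / sqrt(Var[W]) = (24 - 27.5) / 9.7404 = -0.3593.
        Two-sided p = 2*Phi(z) = 0.719349.
Step 6: alpha = 0.05. fail to reject H0.

W+ = 24, W- = 31, W = min = 24, p = 0.719349, fail to reject H0.


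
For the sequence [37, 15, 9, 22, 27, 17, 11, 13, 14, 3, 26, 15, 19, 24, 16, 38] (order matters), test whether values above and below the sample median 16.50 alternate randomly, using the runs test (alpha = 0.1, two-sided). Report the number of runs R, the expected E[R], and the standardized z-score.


Step 1: Compute median = 16.50; label A = above, B = below.
Labels in order: ABBAAABBBBABAABA  (n_A = 8, n_B = 8)
Step 2: Count runs R = 9.
Step 3: Under H0 (random ordering), E[R] = 2*n_A*n_B/(n_A+n_B) + 1 = 2*8*8/16 + 1 = 9.0000.
        Var[R] = 2*n_A*n_B*(2*n_A*n_B - n_A - n_B) / ((n_A+n_B)^2 * (n_A+n_B-1)) = 14336/3840 = 3.7333.
        SD[R] = 1.9322.
Step 4: R = E[R], so z = 0 with no continuity correction.
Step 5: Two-sided p-value via normal approximation = 2*(1 - Phi(|z|)) = 1.000000.
Step 6: alpha = 0.1. fail to reject H0.

R = 9, z = 0.0000, p = 1.000000, fail to reject H0.


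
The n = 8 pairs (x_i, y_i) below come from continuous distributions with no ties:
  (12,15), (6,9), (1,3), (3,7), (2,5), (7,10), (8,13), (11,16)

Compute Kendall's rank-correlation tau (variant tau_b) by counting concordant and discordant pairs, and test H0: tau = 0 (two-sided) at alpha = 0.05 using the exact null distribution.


Step 1: Enumerate the 28 unordered pairs (i,j) with i<j and classify each by sign(x_j-x_i) * sign(y_j-y_i).
  (1,2):dx=-6,dy=-6->C; (1,3):dx=-11,dy=-12->C; (1,4):dx=-9,dy=-8->C; (1,5):dx=-10,dy=-10->C
  (1,6):dx=-5,dy=-5->C; (1,7):dx=-4,dy=-2->C; (1,8):dx=-1,dy=+1->D; (2,3):dx=-5,dy=-6->C
  (2,4):dx=-3,dy=-2->C; (2,5):dx=-4,dy=-4->C; (2,6):dx=+1,dy=+1->C; (2,7):dx=+2,dy=+4->C
  (2,8):dx=+5,dy=+7->C; (3,4):dx=+2,dy=+4->C; (3,5):dx=+1,dy=+2->C; (3,6):dx=+6,dy=+7->C
  (3,7):dx=+7,dy=+10->C; (3,8):dx=+10,dy=+13->C; (4,5):dx=-1,dy=-2->C; (4,6):dx=+4,dy=+3->C
  (4,7):dx=+5,dy=+6->C; (4,8):dx=+8,dy=+9->C; (5,6):dx=+5,dy=+5->C; (5,7):dx=+6,dy=+8->C
  (5,8):dx=+9,dy=+11->C; (6,7):dx=+1,dy=+3->C; (6,8):dx=+4,dy=+6->C; (7,8):dx=+3,dy=+3->C
Step 2: C = 27, D = 1, total pairs = 28.
Step 3: tau = (C - D)/(n(n-1)/2) = (27 - 1)/28 = 0.928571.
Step 4: Exact two-sided p-value (enumerate n! = 40320 permutations of y under H0): p = 0.000397.
Step 5: alpha = 0.05. reject H0.

tau_b = 0.9286 (C=27, D=1), p = 0.000397, reject H0.


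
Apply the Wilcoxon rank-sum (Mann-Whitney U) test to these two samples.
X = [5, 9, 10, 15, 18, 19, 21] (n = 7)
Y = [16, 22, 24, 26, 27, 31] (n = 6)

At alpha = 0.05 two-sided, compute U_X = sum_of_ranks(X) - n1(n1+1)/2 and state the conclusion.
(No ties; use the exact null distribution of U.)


Step 1: Combine and sort all 13 observations; assign midranks.
sorted (value, group): (5,X), (9,X), (10,X), (15,X), (16,Y), (18,X), (19,X), (21,X), (22,Y), (24,Y), (26,Y), (27,Y), (31,Y)
ranks: 5->1, 9->2, 10->3, 15->4, 16->5, 18->6, 19->7, 21->8, 22->9, 24->10, 26->11, 27->12, 31->13
Step 2: Rank sum for X: R1 = 1 + 2 + 3 + 4 + 6 + 7 + 8 = 31.
Step 3: U_X = R1 - n1(n1+1)/2 = 31 - 7*8/2 = 31 - 28 = 3.
       U_Y = n1*n2 - U_X = 42 - 3 = 39.
Step 4: No ties, so the exact null distribution of U (based on enumerating the C(13,7) = 1716 equally likely rank assignments) gives the two-sided p-value.
Step 5: p-value = 0.008159; compare to alpha = 0.05. reject H0.

U_X = 3, p = 0.008159, reject H0 at alpha = 0.05.


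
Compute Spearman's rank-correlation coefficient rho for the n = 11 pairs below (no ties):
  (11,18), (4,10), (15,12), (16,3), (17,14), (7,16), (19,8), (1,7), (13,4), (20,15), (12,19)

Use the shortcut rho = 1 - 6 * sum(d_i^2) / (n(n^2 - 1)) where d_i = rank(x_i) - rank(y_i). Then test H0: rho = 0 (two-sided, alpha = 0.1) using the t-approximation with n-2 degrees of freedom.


Step 1: Rank x and y separately (midranks; no ties here).
rank(x): 11->4, 4->2, 15->7, 16->8, 17->9, 7->3, 19->10, 1->1, 13->6, 20->11, 12->5
rank(y): 18->10, 10->5, 12->6, 3->1, 14->7, 16->9, 8->4, 7->3, 4->2, 15->8, 19->11
Step 2: d_i = R_x(i) - R_y(i); compute d_i^2.
  (4-10)^2=36, (2-5)^2=9, (7-6)^2=1, (8-1)^2=49, (9-7)^2=4, (3-9)^2=36, (10-4)^2=36, (1-3)^2=4, (6-2)^2=16, (11-8)^2=9, (5-11)^2=36
sum(d^2) = 236.
Step 3: rho = 1 - 6*236 / (11*(11^2 - 1)) = 1 - 1416/1320 = -0.072727.
Step 4: Under H0, t = rho * sqrt((n-2)/(1-rho^2)) = -0.2188 ~ t(9).
Step 5: Two-sided p-value from the t-distribution with 9 df = 0.831716.
Step 6: alpha = 0.1. fail to reject H0.

rho = -0.0727, p = 0.831716, fail to reject H0 at alpha = 0.1.


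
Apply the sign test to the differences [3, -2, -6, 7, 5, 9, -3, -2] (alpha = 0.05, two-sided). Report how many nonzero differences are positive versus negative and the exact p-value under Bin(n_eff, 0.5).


Step 1: Discard zero differences. Original n = 8; n_eff = number of nonzero differences = 8.
Nonzero differences (with sign): +3, -2, -6, +7, +5, +9, -3, -2
Step 2: Count signs: positive = 4, negative = 4.
Step 3: Under H0: P(positive) = 0.5, so the number of positives S ~ Bin(8, 0.5).
Step 4: Two-sided exact p-value = sum of Bin(8,0.5) probabilities at or below the observed probability = 1.000000.
Step 5: alpha = 0.05. fail to reject H0.

n_eff = 8, pos = 4, neg = 4, p = 1.000000, fail to reject H0.


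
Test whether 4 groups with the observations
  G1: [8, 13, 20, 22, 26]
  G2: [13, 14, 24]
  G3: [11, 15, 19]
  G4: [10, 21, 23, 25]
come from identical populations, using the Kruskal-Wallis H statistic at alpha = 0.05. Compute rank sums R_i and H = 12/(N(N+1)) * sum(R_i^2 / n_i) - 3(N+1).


Step 1: Combine all N = 15 observations and assign midranks.
sorted (value, group, rank): (8,G1,1), (10,G4,2), (11,G3,3), (13,G1,4.5), (13,G2,4.5), (14,G2,6), (15,G3,7), (19,G3,8), (20,G1,9), (21,G4,10), (22,G1,11), (23,G4,12), (24,G2,13), (25,G4,14), (26,G1,15)
Step 2: Sum ranks within each group.
R_1 = 40.5 (n_1 = 5)
R_2 = 23.5 (n_2 = 3)
R_3 = 18 (n_3 = 3)
R_4 = 38 (n_4 = 4)
Step 3: H = 12/(N(N+1)) * sum(R_i^2/n_i) - 3(N+1)
     = 12/(15*16) * (40.5^2/5 + 23.5^2/3 + 18^2/3 + 38^2/4) - 3*16
     = 0.050000 * 981.133 - 48
     = 1.056667.
Step 4: Ties present; correction factor C = 1 - 6/(15^3 - 15) = 0.998214. Corrected H = 1.056667 / 0.998214 = 1.058557.
Step 5: Under H0, H ~ chi^2(3); p-value = 0.787087.
Step 6: alpha = 0.05. fail to reject H0.

H = 1.0586, df = 3, p = 0.787087, fail to reject H0.


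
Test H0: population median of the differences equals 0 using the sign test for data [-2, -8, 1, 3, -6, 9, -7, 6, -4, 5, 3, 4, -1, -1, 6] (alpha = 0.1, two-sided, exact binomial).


Step 1: Discard zero differences. Original n = 15; n_eff = number of nonzero differences = 15.
Nonzero differences (with sign): -2, -8, +1, +3, -6, +9, -7, +6, -4, +5, +3, +4, -1, -1, +6
Step 2: Count signs: positive = 8, negative = 7.
Step 3: Under H0: P(positive) = 0.5, so the number of positives S ~ Bin(15, 0.5).
Step 4: Two-sided exact p-value = sum of Bin(15,0.5) probabilities at or below the observed probability = 1.000000.
Step 5: alpha = 0.1. fail to reject H0.

n_eff = 15, pos = 8, neg = 7, p = 1.000000, fail to reject H0.


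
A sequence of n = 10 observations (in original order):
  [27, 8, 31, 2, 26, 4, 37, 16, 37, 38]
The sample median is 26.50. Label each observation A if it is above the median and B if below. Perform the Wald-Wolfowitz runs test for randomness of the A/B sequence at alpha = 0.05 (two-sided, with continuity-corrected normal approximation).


Step 1: Compute median = 26.50; label A = above, B = below.
Labels in order: ABABBBABAA  (n_A = 5, n_B = 5)
Step 2: Count runs R = 7.
Step 3: Under H0 (random ordering), E[R] = 2*n_A*n_B/(n_A+n_B) + 1 = 2*5*5/10 + 1 = 6.0000.
        Var[R] = 2*n_A*n_B*(2*n_A*n_B - n_A - n_B) / ((n_A+n_B)^2 * (n_A+n_B-1)) = 2000/900 = 2.2222.
        SD[R] = 1.4907.
Step 4: Continuity-corrected z = (R - 0.5 - E[R]) / SD[R] = (7 - 0.5 - 6.0000) / 1.4907 = 0.3354.
Step 5: Two-sided p-value via normal approximation = 2*(1 - Phi(|z|)) = 0.737316.
Step 6: alpha = 0.05. fail to reject H0.

R = 7, z = 0.3354, p = 0.737316, fail to reject H0.


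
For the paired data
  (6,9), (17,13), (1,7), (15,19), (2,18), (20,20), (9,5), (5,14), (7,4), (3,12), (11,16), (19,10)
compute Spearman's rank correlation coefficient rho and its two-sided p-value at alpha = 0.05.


Step 1: Rank x and y separately (midranks; no ties here).
rank(x): 6->5, 17->10, 1->1, 15->9, 2->2, 20->12, 9->7, 5->4, 7->6, 3->3, 11->8, 19->11
rank(y): 9->4, 13->7, 7->3, 19->11, 18->10, 20->12, 5->2, 14->8, 4->1, 12->6, 16->9, 10->5
Step 2: d_i = R_x(i) - R_y(i); compute d_i^2.
  (5-4)^2=1, (10-7)^2=9, (1-3)^2=4, (9-11)^2=4, (2-10)^2=64, (12-12)^2=0, (7-2)^2=25, (4-8)^2=16, (6-1)^2=25, (3-6)^2=9, (8-9)^2=1, (11-5)^2=36
sum(d^2) = 194.
Step 3: rho = 1 - 6*194 / (12*(12^2 - 1)) = 1 - 1164/1716 = 0.321678.
Step 4: Under H0, t = rho * sqrt((n-2)/(1-rho^2)) = 1.0743 ~ t(10).
Step 5: Two-sided p-value from the t-distribution with 10 df = 0.307910.
Step 6: alpha = 0.05. fail to reject H0.

rho = 0.3217, p = 0.307910, fail to reject H0 at alpha = 0.05.


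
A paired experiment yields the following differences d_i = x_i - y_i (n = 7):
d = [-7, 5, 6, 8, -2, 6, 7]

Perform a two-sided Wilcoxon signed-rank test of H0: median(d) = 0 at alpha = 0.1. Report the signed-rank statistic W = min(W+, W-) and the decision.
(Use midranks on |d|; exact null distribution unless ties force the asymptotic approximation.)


Step 1: Drop any zero differences (none here) and take |d_i|.
|d| = [7, 5, 6, 8, 2, 6, 7]
Step 2: Midrank |d_i| (ties get averaged ranks).
ranks: |7|->5.5, |5|->2, |6|->3.5, |8|->7, |2|->1, |6|->3.5, |7|->5.5
Step 3: Attach original signs; sum ranks with positive sign and with negative sign.
W+ = 2 + 3.5 + 7 + 3.5 + 5.5 = 21.5
W- = 5.5 + 1 = 6.5
(Check: W+ + W- = 28 should equal n(n+1)/2 = 28.)
Step 4: Test statistic W = min(W+, W-) = 6.5.
Step 5: Ties in |d|, so use the tie-corrected normal approximation.
        E[W] = n(n+1)/4 = 7*8/4 = 14.
        Tie groups: |d|=6 (t=2), |d|=7 (t=2); sum(t^3 - t) = 12.
        Var[W] = n(n+1)(2n+1)/24 - sum(t^3-t)/48 = 840/24 - 12/48 = 34.75.
        z = (W - E[W]) / sqrt(Var[W]) = (6.5 - 14) / 5.8949 = -1.2723.
        Two-sided p = 2*Phi(z) = 0.203272.
Step 6: alpha = 0.1. fail to reject H0.

W+ = 21.5, W- = 6.5, W = min = 6.5, p = 0.203272, fail to reject H0.


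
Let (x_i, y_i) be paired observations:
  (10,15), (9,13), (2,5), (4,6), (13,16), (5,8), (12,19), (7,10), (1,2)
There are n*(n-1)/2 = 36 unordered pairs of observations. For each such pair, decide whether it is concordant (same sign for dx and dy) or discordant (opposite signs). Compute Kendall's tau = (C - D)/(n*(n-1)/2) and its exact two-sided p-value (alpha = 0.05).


Step 1: Enumerate the 36 unordered pairs (i,j) with i<j and classify each by sign(x_j-x_i) * sign(y_j-y_i).
  (1,2):dx=-1,dy=-2->C; (1,3):dx=-8,dy=-10->C; (1,4):dx=-6,dy=-9->C; (1,5):dx=+3,dy=+1->C
  (1,6):dx=-5,dy=-7->C; (1,7):dx=+2,dy=+4->C; (1,8):dx=-3,dy=-5->C; (1,9):dx=-9,dy=-13->C
  (2,3):dx=-7,dy=-8->C; (2,4):dx=-5,dy=-7->C; (2,5):dx=+4,dy=+3->C; (2,6):dx=-4,dy=-5->C
  (2,7):dx=+3,dy=+6->C; (2,8):dx=-2,dy=-3->C; (2,9):dx=-8,dy=-11->C; (3,4):dx=+2,dy=+1->C
  (3,5):dx=+11,dy=+11->C; (3,6):dx=+3,dy=+3->C; (3,7):dx=+10,dy=+14->C; (3,8):dx=+5,dy=+5->C
  (3,9):dx=-1,dy=-3->C; (4,5):dx=+9,dy=+10->C; (4,6):dx=+1,dy=+2->C; (4,7):dx=+8,dy=+13->C
  (4,8):dx=+3,dy=+4->C; (4,9):dx=-3,dy=-4->C; (5,6):dx=-8,dy=-8->C; (5,7):dx=-1,dy=+3->D
  (5,8):dx=-6,dy=-6->C; (5,9):dx=-12,dy=-14->C; (6,7):dx=+7,dy=+11->C; (6,8):dx=+2,dy=+2->C
  (6,9):dx=-4,dy=-6->C; (7,8):dx=-5,dy=-9->C; (7,9):dx=-11,dy=-17->C; (8,9):dx=-6,dy=-8->C
Step 2: C = 35, D = 1, total pairs = 36.
Step 3: tau = (C - D)/(n(n-1)/2) = (35 - 1)/36 = 0.944444.
Step 4: Exact two-sided p-value (enumerate n! = 362880 permutations of y under H0): p = 0.000050.
Step 5: alpha = 0.05. reject H0.

tau_b = 0.9444 (C=35, D=1), p = 0.000050, reject H0.


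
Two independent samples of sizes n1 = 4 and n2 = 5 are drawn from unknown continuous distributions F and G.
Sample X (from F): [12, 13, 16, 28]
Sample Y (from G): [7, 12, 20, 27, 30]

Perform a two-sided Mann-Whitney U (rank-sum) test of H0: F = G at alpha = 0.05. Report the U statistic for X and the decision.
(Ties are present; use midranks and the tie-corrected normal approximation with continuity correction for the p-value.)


Step 1: Combine and sort all 9 observations; assign midranks.
sorted (value, group): (7,Y), (12,X), (12,Y), (13,X), (16,X), (20,Y), (27,Y), (28,X), (30,Y)
ranks: 7->1, 12->2.5, 12->2.5, 13->4, 16->5, 20->6, 27->7, 28->8, 30->9
Step 2: Rank sum for X: R1 = 2.5 + 4 + 5 + 8 = 19.5.
Step 3: U_X = R1 - n1(n1+1)/2 = 19.5 - 4*5/2 = 19.5 - 10 = 9.5.
       U_Y = n1*n2 - U_X = 20 - 9.5 = 10.5.
Step 4: Ties are present, so use the tie-corrected normal approximation (with continuity correction) for the p-value.
Step 5: p-value = 1.000000; compare to alpha = 0.05. fail to reject H0.

U_X = 9.5, p = 1.000000, fail to reject H0 at alpha = 0.05.


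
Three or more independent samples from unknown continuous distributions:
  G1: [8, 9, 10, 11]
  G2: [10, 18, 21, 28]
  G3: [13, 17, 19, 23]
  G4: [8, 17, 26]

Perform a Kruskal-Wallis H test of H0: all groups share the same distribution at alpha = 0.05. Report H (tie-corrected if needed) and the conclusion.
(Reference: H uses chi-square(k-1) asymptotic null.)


Step 1: Combine all N = 15 observations and assign midranks.
sorted (value, group, rank): (8,G1,1.5), (8,G4,1.5), (9,G1,3), (10,G1,4.5), (10,G2,4.5), (11,G1,6), (13,G3,7), (17,G3,8.5), (17,G4,8.5), (18,G2,10), (19,G3,11), (21,G2,12), (23,G3,13), (26,G4,14), (28,G2,15)
Step 2: Sum ranks within each group.
R_1 = 15 (n_1 = 4)
R_2 = 41.5 (n_2 = 4)
R_3 = 39.5 (n_3 = 4)
R_4 = 24 (n_4 = 3)
Step 3: H = 12/(N(N+1)) * sum(R_i^2/n_i) - 3(N+1)
     = 12/(15*16) * (15^2/4 + 41.5^2/4 + 39.5^2/4 + 24^2/3) - 3*16
     = 0.050000 * 1068.88 - 48
     = 5.443750.
Step 4: Ties present; correction factor C = 1 - 18/(15^3 - 15) = 0.994643. Corrected H = 5.443750 / 0.994643 = 5.473070.
Step 5: Under H0, H ~ chi^2(3); p-value = 0.140258.
Step 6: alpha = 0.05. fail to reject H0.

H = 5.4731, df = 3, p = 0.140258, fail to reject H0.


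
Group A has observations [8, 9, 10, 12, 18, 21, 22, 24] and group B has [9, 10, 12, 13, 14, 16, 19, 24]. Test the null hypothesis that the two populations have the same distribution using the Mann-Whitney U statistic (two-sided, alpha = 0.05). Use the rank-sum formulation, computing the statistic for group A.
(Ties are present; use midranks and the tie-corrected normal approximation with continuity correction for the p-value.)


Step 1: Combine and sort all 16 observations; assign midranks.
sorted (value, group): (8,X), (9,X), (9,Y), (10,X), (10,Y), (12,X), (12,Y), (13,Y), (14,Y), (16,Y), (18,X), (19,Y), (21,X), (22,X), (24,X), (24,Y)
ranks: 8->1, 9->2.5, 9->2.5, 10->4.5, 10->4.5, 12->6.5, 12->6.5, 13->8, 14->9, 16->10, 18->11, 19->12, 21->13, 22->14, 24->15.5, 24->15.5
Step 2: Rank sum for X: R1 = 1 + 2.5 + 4.5 + 6.5 + 11 + 13 + 14 + 15.5 = 68.
Step 3: U_X = R1 - n1(n1+1)/2 = 68 - 8*9/2 = 68 - 36 = 32.
       U_Y = n1*n2 - U_X = 64 - 32 = 32.
Step 4: Ties are present, so use the tie-corrected normal approximation (with continuity correction) for the p-value.
Step 5: p-value = 1.000000; compare to alpha = 0.05. fail to reject H0.

U_X = 32, p = 1.000000, fail to reject H0 at alpha = 0.05.


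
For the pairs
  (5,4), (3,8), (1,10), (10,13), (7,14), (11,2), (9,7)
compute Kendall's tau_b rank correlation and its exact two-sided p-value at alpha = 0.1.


Step 1: Enumerate the 21 unordered pairs (i,j) with i<j and classify each by sign(x_j-x_i) * sign(y_j-y_i).
  (1,2):dx=-2,dy=+4->D; (1,3):dx=-4,dy=+6->D; (1,4):dx=+5,dy=+9->C; (1,5):dx=+2,dy=+10->C
  (1,6):dx=+6,dy=-2->D; (1,7):dx=+4,dy=+3->C; (2,3):dx=-2,dy=+2->D; (2,4):dx=+7,dy=+5->C
  (2,5):dx=+4,dy=+6->C; (2,6):dx=+8,dy=-6->D; (2,7):dx=+6,dy=-1->D; (3,4):dx=+9,dy=+3->C
  (3,5):dx=+6,dy=+4->C; (3,6):dx=+10,dy=-8->D; (3,7):dx=+8,dy=-3->D; (4,5):dx=-3,dy=+1->D
  (4,6):dx=+1,dy=-11->D; (4,7):dx=-1,dy=-6->C; (5,6):dx=+4,dy=-12->D; (5,7):dx=+2,dy=-7->D
  (6,7):dx=-2,dy=+5->D
Step 2: C = 8, D = 13, total pairs = 21.
Step 3: tau = (C - D)/(n(n-1)/2) = (8 - 13)/21 = -0.238095.
Step 4: Exact two-sided p-value (enumerate n! = 5040 permutations of y under H0): p = 0.561905.
Step 5: alpha = 0.1. fail to reject H0.

tau_b = -0.2381 (C=8, D=13), p = 0.561905, fail to reject H0.


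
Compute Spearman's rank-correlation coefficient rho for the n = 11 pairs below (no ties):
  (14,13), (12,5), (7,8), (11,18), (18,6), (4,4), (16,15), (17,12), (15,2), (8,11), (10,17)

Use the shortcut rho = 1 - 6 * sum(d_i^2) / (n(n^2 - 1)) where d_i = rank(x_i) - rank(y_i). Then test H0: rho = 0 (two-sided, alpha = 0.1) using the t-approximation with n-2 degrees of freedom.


Step 1: Rank x and y separately (midranks; no ties here).
rank(x): 14->7, 12->6, 7->2, 11->5, 18->11, 4->1, 16->9, 17->10, 15->8, 8->3, 10->4
rank(y): 13->8, 5->3, 8->5, 18->11, 6->4, 4->2, 15->9, 12->7, 2->1, 11->6, 17->10
Step 2: d_i = R_x(i) - R_y(i); compute d_i^2.
  (7-8)^2=1, (6-3)^2=9, (2-5)^2=9, (5-11)^2=36, (11-4)^2=49, (1-2)^2=1, (9-9)^2=0, (10-7)^2=9, (8-1)^2=49, (3-6)^2=9, (4-10)^2=36
sum(d^2) = 208.
Step 3: rho = 1 - 6*208 / (11*(11^2 - 1)) = 1 - 1248/1320 = 0.054545.
Step 4: Under H0, t = rho * sqrt((n-2)/(1-rho^2)) = 0.1639 ~ t(9).
Step 5: Two-sided p-value from the t-distribution with 9 df = 0.873447.
Step 6: alpha = 0.1. fail to reject H0.

rho = 0.0545, p = 0.873447, fail to reject H0 at alpha = 0.1.


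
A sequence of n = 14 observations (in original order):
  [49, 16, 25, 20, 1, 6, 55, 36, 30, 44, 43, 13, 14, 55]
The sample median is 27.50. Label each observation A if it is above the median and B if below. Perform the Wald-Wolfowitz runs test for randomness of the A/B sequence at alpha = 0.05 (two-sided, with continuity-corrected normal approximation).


Step 1: Compute median = 27.50; label A = above, B = below.
Labels in order: ABBBBBAAAAABBA  (n_A = 7, n_B = 7)
Step 2: Count runs R = 5.
Step 3: Under H0 (random ordering), E[R] = 2*n_A*n_B/(n_A+n_B) + 1 = 2*7*7/14 + 1 = 8.0000.
        Var[R] = 2*n_A*n_B*(2*n_A*n_B - n_A - n_B) / ((n_A+n_B)^2 * (n_A+n_B-1)) = 8232/2548 = 3.2308.
        SD[R] = 1.7974.
Step 4: Continuity-corrected z = (R + 0.5 - E[R]) / SD[R] = (5 + 0.5 - 8.0000) / 1.7974 = -1.3909.
Step 5: Two-sided p-value via normal approximation = 2*(1 - Phi(|z|)) = 0.164264.
Step 6: alpha = 0.05. fail to reject H0.

R = 5, z = -1.3909, p = 0.164264, fail to reject H0.


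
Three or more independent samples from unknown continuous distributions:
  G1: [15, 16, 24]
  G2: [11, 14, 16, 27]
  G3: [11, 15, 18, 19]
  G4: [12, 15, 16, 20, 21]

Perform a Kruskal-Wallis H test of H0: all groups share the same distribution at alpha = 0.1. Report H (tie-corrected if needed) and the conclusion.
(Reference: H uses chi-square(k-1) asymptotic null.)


Step 1: Combine all N = 16 observations and assign midranks.
sorted (value, group, rank): (11,G2,1.5), (11,G3,1.5), (12,G4,3), (14,G2,4), (15,G1,6), (15,G3,6), (15,G4,6), (16,G1,9), (16,G2,9), (16,G4,9), (18,G3,11), (19,G3,12), (20,G4,13), (21,G4,14), (24,G1,15), (27,G2,16)
Step 2: Sum ranks within each group.
R_1 = 30 (n_1 = 3)
R_2 = 30.5 (n_2 = 4)
R_3 = 30.5 (n_3 = 4)
R_4 = 45 (n_4 = 5)
Step 3: H = 12/(N(N+1)) * sum(R_i^2/n_i) - 3(N+1)
     = 12/(16*17) * (30^2/3 + 30.5^2/4 + 30.5^2/4 + 45^2/5) - 3*17
     = 0.044118 * 1170.12 - 51
     = 0.623162.
Step 4: Ties present; correction factor C = 1 - 54/(16^3 - 16) = 0.986765. Corrected H = 0.623162 / 0.986765 = 0.631520.
Step 5: Under H0, H ~ chi^2(3); p-value = 0.889180.
Step 6: alpha = 0.1. fail to reject H0.

H = 0.6315, df = 3, p = 0.889180, fail to reject H0.


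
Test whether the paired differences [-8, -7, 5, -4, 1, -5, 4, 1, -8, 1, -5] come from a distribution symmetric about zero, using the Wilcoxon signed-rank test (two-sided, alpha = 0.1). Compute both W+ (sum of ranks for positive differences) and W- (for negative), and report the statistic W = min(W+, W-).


Step 1: Drop any zero differences (none here) and take |d_i|.
|d| = [8, 7, 5, 4, 1, 5, 4, 1, 8, 1, 5]
Step 2: Midrank |d_i| (ties get averaged ranks).
ranks: |8|->10.5, |7|->9, |5|->7, |4|->4.5, |1|->2, |5|->7, |4|->4.5, |1|->2, |8|->10.5, |1|->2, |5|->7
Step 3: Attach original signs; sum ranks with positive sign and with negative sign.
W+ = 7 + 2 + 4.5 + 2 + 2 = 17.5
W- = 10.5 + 9 + 4.5 + 7 + 10.5 + 7 = 48.5
(Check: W+ + W- = 66 should equal n(n+1)/2 = 66.)
Step 4: Test statistic W = min(W+, W-) = 17.5.
Step 5: Ties in |d|, so use the tie-corrected normal approximation.
        E[W] = n(n+1)/4 = 11*12/4 = 33.
        Tie groups: |d|=1 (t=3), |d|=4 (t=2), |d|=5 (t=3), |d|=8 (t=2); sum(t^3 - t) = 60.
        Var[W] = n(n+1)(2n+1)/24 - sum(t^3-t)/48 = 3036/24 - 60/48 = 125.25.
        z = (W - E[W]) / sqrt(Var[W]) = (17.5 - 33) / 11.1915 = -1.3850.
        Two-sided p = 2*Phi(z) = 0.166059.
Step 6: alpha = 0.1. fail to reject H0.

W+ = 17.5, W- = 48.5, W = min = 17.5, p = 0.166059, fail to reject H0.


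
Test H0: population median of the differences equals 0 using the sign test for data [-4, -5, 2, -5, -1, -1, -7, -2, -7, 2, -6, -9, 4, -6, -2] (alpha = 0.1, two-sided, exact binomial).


Step 1: Discard zero differences. Original n = 15; n_eff = number of nonzero differences = 15.
Nonzero differences (with sign): -4, -5, +2, -5, -1, -1, -7, -2, -7, +2, -6, -9, +4, -6, -2
Step 2: Count signs: positive = 3, negative = 12.
Step 3: Under H0: P(positive) = 0.5, so the number of positives S ~ Bin(15, 0.5).
Step 4: Two-sided exact p-value = sum of Bin(15,0.5) probabilities at or below the observed probability = 0.035156.
Step 5: alpha = 0.1. reject H0.

n_eff = 15, pos = 3, neg = 12, p = 0.035156, reject H0.


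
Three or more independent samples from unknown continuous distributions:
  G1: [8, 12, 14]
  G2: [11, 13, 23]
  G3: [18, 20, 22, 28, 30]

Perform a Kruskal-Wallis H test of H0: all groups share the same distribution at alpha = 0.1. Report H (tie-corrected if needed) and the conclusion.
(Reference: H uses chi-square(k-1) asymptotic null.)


Step 1: Combine all N = 11 observations and assign midranks.
sorted (value, group, rank): (8,G1,1), (11,G2,2), (12,G1,3), (13,G2,4), (14,G1,5), (18,G3,6), (20,G3,7), (22,G3,8), (23,G2,9), (28,G3,10), (30,G3,11)
Step 2: Sum ranks within each group.
R_1 = 9 (n_1 = 3)
R_2 = 15 (n_2 = 3)
R_3 = 42 (n_3 = 5)
Step 3: H = 12/(N(N+1)) * sum(R_i^2/n_i) - 3(N+1)
     = 12/(11*12) * (9^2/3 + 15^2/3 + 42^2/5) - 3*12
     = 0.090909 * 454.8 - 36
     = 5.345455.
Step 4: No ties, so H is used without correction.
Step 5: Under H0, H ~ chi^2(2); p-value = 0.069064.
Step 6: alpha = 0.1. reject H0.

H = 5.3455, df = 2, p = 0.069064, reject H0.


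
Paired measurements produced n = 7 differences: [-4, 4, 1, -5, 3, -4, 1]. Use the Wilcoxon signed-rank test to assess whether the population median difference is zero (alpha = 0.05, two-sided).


Step 1: Drop any zero differences (none here) and take |d_i|.
|d| = [4, 4, 1, 5, 3, 4, 1]
Step 2: Midrank |d_i| (ties get averaged ranks).
ranks: |4|->5, |4|->5, |1|->1.5, |5|->7, |3|->3, |4|->5, |1|->1.5
Step 3: Attach original signs; sum ranks with positive sign and with negative sign.
W+ = 5 + 1.5 + 3 + 1.5 = 11
W- = 5 + 7 + 5 = 17
(Check: W+ + W- = 28 should equal n(n+1)/2 = 28.)
Step 4: Test statistic W = min(W+, W-) = 11.
Step 5: Ties in |d|, so use the tie-corrected normal approximation.
        E[W] = n(n+1)/4 = 7*8/4 = 14.
        Tie groups: |d|=1 (t=2), |d|=4 (t=3); sum(t^3 - t) = 30.
        Var[W] = n(n+1)(2n+1)/24 - sum(t^3-t)/48 = 840/24 - 30/48 = 34.375.
        z = (W - E[W]) / sqrt(Var[W]) = (11 - 14) / 5.8630 = -0.5117.
        Two-sided p = 2*Phi(z) = 0.608874.
Step 6: alpha = 0.05. fail to reject H0.

W+ = 11, W- = 17, W = min = 11, p = 0.608874, fail to reject H0.


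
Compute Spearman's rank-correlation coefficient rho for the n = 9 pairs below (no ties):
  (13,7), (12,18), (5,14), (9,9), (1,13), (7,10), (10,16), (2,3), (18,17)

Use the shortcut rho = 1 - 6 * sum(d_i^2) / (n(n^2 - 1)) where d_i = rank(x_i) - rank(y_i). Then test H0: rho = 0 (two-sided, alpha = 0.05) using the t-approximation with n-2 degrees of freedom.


Step 1: Rank x and y separately (midranks; no ties here).
rank(x): 13->8, 12->7, 5->3, 9->5, 1->1, 7->4, 10->6, 2->2, 18->9
rank(y): 7->2, 18->9, 14->6, 9->3, 13->5, 10->4, 16->7, 3->1, 17->8
Step 2: d_i = R_x(i) - R_y(i); compute d_i^2.
  (8-2)^2=36, (7-9)^2=4, (3-6)^2=9, (5-3)^2=4, (1-5)^2=16, (4-4)^2=0, (6-7)^2=1, (2-1)^2=1, (9-8)^2=1
sum(d^2) = 72.
Step 3: rho = 1 - 6*72 / (9*(9^2 - 1)) = 1 - 432/720 = 0.400000.
Step 4: Under H0, t = rho * sqrt((n-2)/(1-rho^2)) = 1.1547 ~ t(7).
Step 5: Two-sided p-value from the t-distribution with 7 df = 0.286105.
Step 6: alpha = 0.05. fail to reject H0.

rho = 0.4000, p = 0.286105, fail to reject H0 at alpha = 0.05.


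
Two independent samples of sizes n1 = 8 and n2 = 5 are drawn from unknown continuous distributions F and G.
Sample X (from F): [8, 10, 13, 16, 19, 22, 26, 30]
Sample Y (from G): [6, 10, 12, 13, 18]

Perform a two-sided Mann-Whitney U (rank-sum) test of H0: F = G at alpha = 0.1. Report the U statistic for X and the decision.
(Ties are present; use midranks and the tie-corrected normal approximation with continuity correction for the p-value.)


Step 1: Combine and sort all 13 observations; assign midranks.
sorted (value, group): (6,Y), (8,X), (10,X), (10,Y), (12,Y), (13,X), (13,Y), (16,X), (18,Y), (19,X), (22,X), (26,X), (30,X)
ranks: 6->1, 8->2, 10->3.5, 10->3.5, 12->5, 13->6.5, 13->6.5, 16->8, 18->9, 19->10, 22->11, 26->12, 30->13
Step 2: Rank sum for X: R1 = 2 + 3.5 + 6.5 + 8 + 10 + 11 + 12 + 13 = 66.
Step 3: U_X = R1 - n1(n1+1)/2 = 66 - 8*9/2 = 66 - 36 = 30.
       U_Y = n1*n2 - U_X = 40 - 30 = 10.
Step 4: Ties are present, so use the tie-corrected normal approximation (with continuity correction) for the p-value.
Step 5: p-value = 0.163169; compare to alpha = 0.1. fail to reject H0.

U_X = 30, p = 0.163169, fail to reject H0 at alpha = 0.1.


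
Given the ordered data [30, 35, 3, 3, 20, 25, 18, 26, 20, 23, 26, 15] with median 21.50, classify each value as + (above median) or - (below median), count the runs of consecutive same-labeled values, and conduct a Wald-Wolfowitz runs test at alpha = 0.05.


Step 1: Compute median = 21.50; label A = above, B = below.
Labels in order: AABBBABABAAB  (n_A = 6, n_B = 6)
Step 2: Count runs R = 8.
Step 3: Under H0 (random ordering), E[R] = 2*n_A*n_B/(n_A+n_B) + 1 = 2*6*6/12 + 1 = 7.0000.
        Var[R] = 2*n_A*n_B*(2*n_A*n_B - n_A - n_B) / ((n_A+n_B)^2 * (n_A+n_B-1)) = 4320/1584 = 2.7273.
        SD[R] = 1.6514.
Step 4: Continuity-corrected z = (R - 0.5 - E[R]) / SD[R] = (8 - 0.5 - 7.0000) / 1.6514 = 0.3028.
Step 5: Two-sided p-value via normal approximation = 2*(1 - Phi(|z|)) = 0.762069.
Step 6: alpha = 0.05. fail to reject H0.

R = 8, z = 0.3028, p = 0.762069, fail to reject H0.


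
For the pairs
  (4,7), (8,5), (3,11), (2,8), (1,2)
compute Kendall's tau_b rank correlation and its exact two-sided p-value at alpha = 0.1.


Step 1: Enumerate the 10 unordered pairs (i,j) with i<j and classify each by sign(x_j-x_i) * sign(y_j-y_i).
  (1,2):dx=+4,dy=-2->D; (1,3):dx=-1,dy=+4->D; (1,4):dx=-2,dy=+1->D; (1,5):dx=-3,dy=-5->C
  (2,3):dx=-5,dy=+6->D; (2,4):dx=-6,dy=+3->D; (2,5):dx=-7,dy=-3->C; (3,4):dx=-1,dy=-3->C
  (3,5):dx=-2,dy=-9->C; (4,5):dx=-1,dy=-6->C
Step 2: C = 5, D = 5, total pairs = 10.
Step 3: tau = (C - D)/(n(n-1)/2) = (5 - 5)/10 = 0.000000.
Step 4: Exact two-sided p-value (enumerate n! = 120 permutations of y under H0): p = 1.000000.
Step 5: alpha = 0.1. fail to reject H0.

tau_b = 0.0000 (C=5, D=5), p = 1.000000, fail to reject H0.


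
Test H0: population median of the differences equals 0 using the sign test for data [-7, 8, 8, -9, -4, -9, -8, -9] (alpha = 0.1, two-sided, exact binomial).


Step 1: Discard zero differences. Original n = 8; n_eff = number of nonzero differences = 8.
Nonzero differences (with sign): -7, +8, +8, -9, -4, -9, -8, -9
Step 2: Count signs: positive = 2, negative = 6.
Step 3: Under H0: P(positive) = 0.5, so the number of positives S ~ Bin(8, 0.5).
Step 4: Two-sided exact p-value = sum of Bin(8,0.5) probabilities at or below the observed probability = 0.289062.
Step 5: alpha = 0.1. fail to reject H0.

n_eff = 8, pos = 2, neg = 6, p = 0.289062, fail to reject H0.


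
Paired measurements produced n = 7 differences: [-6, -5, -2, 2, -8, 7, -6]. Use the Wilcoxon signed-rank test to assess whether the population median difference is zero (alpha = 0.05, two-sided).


Step 1: Drop any zero differences (none here) and take |d_i|.
|d| = [6, 5, 2, 2, 8, 7, 6]
Step 2: Midrank |d_i| (ties get averaged ranks).
ranks: |6|->4.5, |5|->3, |2|->1.5, |2|->1.5, |8|->7, |7|->6, |6|->4.5
Step 3: Attach original signs; sum ranks with positive sign and with negative sign.
W+ = 1.5 + 6 = 7.5
W- = 4.5 + 3 + 1.5 + 7 + 4.5 = 20.5
(Check: W+ + W- = 28 should equal n(n+1)/2 = 28.)
Step 4: Test statistic W = min(W+, W-) = 7.5.
Step 5: Ties in |d|, so use the tie-corrected normal approximation.
        E[W] = n(n+1)/4 = 7*8/4 = 14.
        Tie groups: |d|=2 (t=2), |d|=6 (t=2); sum(t^3 - t) = 12.
        Var[W] = n(n+1)(2n+1)/24 - sum(t^3-t)/48 = 840/24 - 12/48 = 34.75.
        z = (W - E[W]) / sqrt(Var[W]) = (7.5 - 14) / 5.8949 = -1.1026.
        Two-sided p = 2*Phi(z) = 0.270181.
Step 6: alpha = 0.05. fail to reject H0.

W+ = 7.5, W- = 20.5, W = min = 7.5, p = 0.270181, fail to reject H0.


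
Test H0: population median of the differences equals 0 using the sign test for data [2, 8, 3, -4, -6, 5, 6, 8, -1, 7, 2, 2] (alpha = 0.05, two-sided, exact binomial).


Step 1: Discard zero differences. Original n = 12; n_eff = number of nonzero differences = 12.
Nonzero differences (with sign): +2, +8, +3, -4, -6, +5, +6, +8, -1, +7, +2, +2
Step 2: Count signs: positive = 9, negative = 3.
Step 3: Under H0: P(positive) = 0.5, so the number of positives S ~ Bin(12, 0.5).
Step 4: Two-sided exact p-value = sum of Bin(12,0.5) probabilities at or below the observed probability = 0.145996.
Step 5: alpha = 0.05. fail to reject H0.

n_eff = 12, pos = 9, neg = 3, p = 0.145996, fail to reject H0.


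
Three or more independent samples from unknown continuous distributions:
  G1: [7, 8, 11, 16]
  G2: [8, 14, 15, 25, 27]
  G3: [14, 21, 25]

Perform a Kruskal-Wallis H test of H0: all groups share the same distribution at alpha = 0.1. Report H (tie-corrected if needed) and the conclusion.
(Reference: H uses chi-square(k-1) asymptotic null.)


Step 1: Combine all N = 12 observations and assign midranks.
sorted (value, group, rank): (7,G1,1), (8,G1,2.5), (8,G2,2.5), (11,G1,4), (14,G2,5.5), (14,G3,5.5), (15,G2,7), (16,G1,8), (21,G3,9), (25,G2,10.5), (25,G3,10.5), (27,G2,12)
Step 2: Sum ranks within each group.
R_1 = 15.5 (n_1 = 4)
R_2 = 37.5 (n_2 = 5)
R_3 = 25 (n_3 = 3)
Step 3: H = 12/(N(N+1)) * sum(R_i^2/n_i) - 3(N+1)
     = 12/(12*13) * (15.5^2/4 + 37.5^2/5 + 25^2/3) - 3*13
     = 0.076923 * 549.646 - 39
     = 3.280449.
Step 4: Ties present; correction factor C = 1 - 18/(12^3 - 12) = 0.989510. Corrected H = 3.280449 / 0.989510 = 3.315224.
Step 5: Under H0, H ~ chi^2(2); p-value = 0.190594.
Step 6: alpha = 0.1. fail to reject H0.

H = 3.3152, df = 2, p = 0.190594, fail to reject H0.


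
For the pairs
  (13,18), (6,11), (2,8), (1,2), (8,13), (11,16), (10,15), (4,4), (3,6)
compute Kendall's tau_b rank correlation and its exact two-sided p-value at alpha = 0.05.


Step 1: Enumerate the 36 unordered pairs (i,j) with i<j and classify each by sign(x_j-x_i) * sign(y_j-y_i).
  (1,2):dx=-7,dy=-7->C; (1,3):dx=-11,dy=-10->C; (1,4):dx=-12,dy=-16->C; (1,5):dx=-5,dy=-5->C
  (1,6):dx=-2,dy=-2->C; (1,7):dx=-3,dy=-3->C; (1,8):dx=-9,dy=-14->C; (1,9):dx=-10,dy=-12->C
  (2,3):dx=-4,dy=-3->C; (2,4):dx=-5,dy=-9->C; (2,5):dx=+2,dy=+2->C; (2,6):dx=+5,dy=+5->C
  (2,7):dx=+4,dy=+4->C; (2,8):dx=-2,dy=-7->C; (2,9):dx=-3,dy=-5->C; (3,4):dx=-1,dy=-6->C
  (3,5):dx=+6,dy=+5->C; (3,6):dx=+9,dy=+8->C; (3,7):dx=+8,dy=+7->C; (3,8):dx=+2,dy=-4->D
  (3,9):dx=+1,dy=-2->D; (4,5):dx=+7,dy=+11->C; (4,6):dx=+10,dy=+14->C; (4,7):dx=+9,dy=+13->C
  (4,8):dx=+3,dy=+2->C; (4,9):dx=+2,dy=+4->C; (5,6):dx=+3,dy=+3->C; (5,7):dx=+2,dy=+2->C
  (5,8):dx=-4,dy=-9->C; (5,9):dx=-5,dy=-7->C; (6,7):dx=-1,dy=-1->C; (6,8):dx=-7,dy=-12->C
  (6,9):dx=-8,dy=-10->C; (7,8):dx=-6,dy=-11->C; (7,9):dx=-7,dy=-9->C; (8,9):dx=-1,dy=+2->D
Step 2: C = 33, D = 3, total pairs = 36.
Step 3: tau = (C - D)/(n(n-1)/2) = (33 - 3)/36 = 0.833333.
Step 4: Exact two-sided p-value (enumerate n! = 362880 permutations of y under H0): p = 0.000854.
Step 5: alpha = 0.05. reject H0.

tau_b = 0.8333 (C=33, D=3), p = 0.000854, reject H0.


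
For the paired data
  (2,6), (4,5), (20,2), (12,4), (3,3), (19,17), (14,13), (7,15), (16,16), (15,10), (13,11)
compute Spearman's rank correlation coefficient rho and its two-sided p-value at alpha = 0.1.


Step 1: Rank x and y separately (midranks; no ties here).
rank(x): 2->1, 4->3, 20->11, 12->5, 3->2, 19->10, 14->7, 7->4, 16->9, 15->8, 13->6
rank(y): 6->5, 5->4, 2->1, 4->3, 3->2, 17->11, 13->8, 15->9, 16->10, 10->6, 11->7
Step 2: d_i = R_x(i) - R_y(i); compute d_i^2.
  (1-5)^2=16, (3-4)^2=1, (11-1)^2=100, (5-3)^2=4, (2-2)^2=0, (10-11)^2=1, (7-8)^2=1, (4-9)^2=25, (9-10)^2=1, (8-6)^2=4, (6-7)^2=1
sum(d^2) = 154.
Step 3: rho = 1 - 6*154 / (11*(11^2 - 1)) = 1 - 924/1320 = 0.300000.
Step 4: Under H0, t = rho * sqrt((n-2)/(1-rho^2)) = 0.9435 ~ t(9).
Step 5: Two-sided p-value from the t-distribution with 9 df = 0.370083.
Step 6: alpha = 0.1. fail to reject H0.

rho = 0.3000, p = 0.370083, fail to reject H0 at alpha = 0.1.


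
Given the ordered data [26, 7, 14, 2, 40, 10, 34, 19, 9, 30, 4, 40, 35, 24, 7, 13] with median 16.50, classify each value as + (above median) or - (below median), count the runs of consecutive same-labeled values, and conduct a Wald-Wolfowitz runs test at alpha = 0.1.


Step 1: Compute median = 16.50; label A = above, B = below.
Labels in order: ABBBABAABABAAABB  (n_A = 8, n_B = 8)
Step 2: Count runs R = 10.
Step 3: Under H0 (random ordering), E[R] = 2*n_A*n_B/(n_A+n_B) + 1 = 2*8*8/16 + 1 = 9.0000.
        Var[R] = 2*n_A*n_B*(2*n_A*n_B - n_A - n_B) / ((n_A+n_B)^2 * (n_A+n_B-1)) = 14336/3840 = 3.7333.
        SD[R] = 1.9322.
Step 4: Continuity-corrected z = (R - 0.5 - E[R]) / SD[R] = (10 - 0.5 - 9.0000) / 1.9322 = 0.2588.
Step 5: Two-sided p-value via normal approximation = 2*(1 - Phi(|z|)) = 0.795809.
Step 6: alpha = 0.1. fail to reject H0.

R = 10, z = 0.2588, p = 0.795809, fail to reject H0.
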